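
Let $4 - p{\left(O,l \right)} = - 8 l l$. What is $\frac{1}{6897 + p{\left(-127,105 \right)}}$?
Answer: $\frac{1}{95101} \approx 1.0515 \cdot 10^{-5}$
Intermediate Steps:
$p{\left(O,l \right)} = 4 + 8 l^{2}$ ($p{\left(O,l \right)} = 4 - - 8 l l = 4 - - 8 l^{2} = 4 + 8 l^{2}$)
$\frac{1}{6897 + p{\left(-127,105 \right)}} = \frac{1}{6897 + \left(4 + 8 \cdot 105^{2}\right)} = \frac{1}{6897 + \left(4 + 8 \cdot 11025\right)} = \frac{1}{6897 + \left(4 + 88200\right)} = \frac{1}{6897 + 88204} = \frac{1}{95101}$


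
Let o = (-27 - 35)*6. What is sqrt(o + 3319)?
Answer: sqrt(2947) ≈ 54.286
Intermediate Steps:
o = -372 (o = -62*6 = -372)
sqrt(o + 3319) = sqrt(-372 + 3319) = sqrt(2947)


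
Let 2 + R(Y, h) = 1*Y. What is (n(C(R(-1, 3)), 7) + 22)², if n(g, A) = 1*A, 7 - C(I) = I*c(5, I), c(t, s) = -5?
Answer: 841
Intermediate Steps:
R(Y, h) = -2 + Y (R(Y, h) = -2 + 1*Y = -2 + Y)
C(I) = 7 + 5*I (C(I) = 7 - I*(-5) = 7 - (-5)*I = 7 + 5*I)
n(g, A) = A
(n(C(R(-1, 3)), 7) + 22)² = (7 + 22)² = 29² = 841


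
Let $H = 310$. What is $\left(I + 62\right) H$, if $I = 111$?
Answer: $53630$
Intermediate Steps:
$\left(I + 62\right) H = \left(111 + 62\right) 310 = 173 \cdot 310 = 53630$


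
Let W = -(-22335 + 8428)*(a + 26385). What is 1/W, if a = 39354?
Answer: 1/914232273 ≈ 1.0938e-9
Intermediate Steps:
W = 914232273 (W = -(-22335 + 8428)*(39354 + 26385) = -(-13907)*65739 = -1*(-914232273) = 914232273)
1/W = 1/914232273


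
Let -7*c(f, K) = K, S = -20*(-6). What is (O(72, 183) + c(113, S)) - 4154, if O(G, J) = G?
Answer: -28694/7 ≈ -4099.1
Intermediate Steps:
S = 120
c(f, K) = -K/7
(O(72, 183) + c(113, S)) - 4154 = (72 - ⅐*120) - 4154 = (72 - 120/7) - 4154 = 384/7 - 4154 = -28694/7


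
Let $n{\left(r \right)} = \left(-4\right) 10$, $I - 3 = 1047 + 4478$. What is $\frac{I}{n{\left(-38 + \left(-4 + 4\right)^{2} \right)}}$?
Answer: $- \frac{691}{5} \approx -138.2$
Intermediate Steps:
$I = 5528$ ($I = 3 + \left(1047 + 4478\right) = 3 + 5525 = 5528$)
$n{\left(r \right)} = -40$
$\frac{I}{n{\left(-38 + \left(-4 + 4\right)^{2} \right)}} = \frac{5528}{-40} = 5528 \left(- \frac{1}{40}\right) = - \frac{691}{5}$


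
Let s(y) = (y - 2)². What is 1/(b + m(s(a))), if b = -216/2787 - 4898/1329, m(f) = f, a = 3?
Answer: -1234641/3411289 ≈ -0.36193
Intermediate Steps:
s(y) = (-2 + y)²
b = -4645930/1234641 (b = -216*1/2787 - 4898*1/1329 = -72/929 - 4898/1329 = -4645930/1234641 ≈ -3.7630)
1/(b + m(s(a))) = 1/(-4645930/1234641 + (-2 + 3)²) = 1/(-4645930/1234641 + 1²) = 1/(-4645930/1234641 + 1) = 1/(-3411289/1234641) = -1234641/3411289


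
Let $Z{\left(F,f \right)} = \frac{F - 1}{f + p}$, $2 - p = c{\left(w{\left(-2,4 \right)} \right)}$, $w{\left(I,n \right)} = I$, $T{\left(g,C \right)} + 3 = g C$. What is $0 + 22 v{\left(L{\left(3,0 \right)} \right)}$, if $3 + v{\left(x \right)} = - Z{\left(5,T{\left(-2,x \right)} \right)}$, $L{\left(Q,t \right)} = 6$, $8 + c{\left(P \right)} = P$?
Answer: $- \frac{110}{3} \approx -36.667$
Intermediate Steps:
$T{\left(g,C \right)} = -3 + C g$ ($T{\left(g,C \right)} = -3 + g C = -3 + C g$)
$c{\left(P \right)} = -8 + P$
$p = 12$ ($p = 2 - \left(-8 - 2\right) = 2 - -10 = 2 + 10 = 12$)
$Z{\left(F,f \right)} = \frac{-1 + F}{12 + f}$ ($Z{\left(F,f \right)} = \frac{F - 1}{f + 12} = \frac{-1 + F}{12 + f}$)
$v{\left(x \right)} = -3 - \frac{4}{9 - 2 x}$ ($v{\left(x \right)} = -3 - \frac{-1 + 5}{12 + \left(-3 + x \left(-2\right)\right)} = -3 - \frac{1}{12 - \left(3 + 2 x\right)} 4 = -3 - \frac{1}{9 - 2 x} 4 = -3 - \frac{4}{9 - 2 x}$)
$0 + 22 v{\left(L{\left(3,0 \right)} \right)} = 0 + 22 \frac{-31 + 6 \cdot 6}{9 - 12} = 0 + 22 \frac{-31 + 36}{9 - 12} = 0 + 22 \frac{1}{-3} \cdot 5 = 0 + 22 \left(\left(- \frac{1}{3}\right) 5\right) = 0 + 22 \left(- \frac{5}{3}\right) = 0 - \frac{110}{3} = - \frac{110}{3}$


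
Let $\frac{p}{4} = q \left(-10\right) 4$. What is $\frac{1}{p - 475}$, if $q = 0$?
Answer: $- \frac{1}{475} \approx -0.0021053$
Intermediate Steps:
$p = 0$ ($p = 4 \cdot 0 \left(-10\right) 4 = 4 \cdot 0 \cdot 4 = 4 \cdot 0 = 0$)
$\frac{1}{p - 475} = \frac{1}{0 - 475} = \frac{1}{-475} = - \frac{1}{475}$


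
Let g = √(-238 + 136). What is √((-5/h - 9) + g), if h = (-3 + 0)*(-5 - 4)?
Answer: √(-744 + 81*I*√102)/9 ≈ 1.4944 + 3.3791*I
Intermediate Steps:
h = 27 (h = -3*(-9) = 27)
g = I*√102 (g = √(-102) = I*√102 ≈ 10.1*I)
√((-5/h - 9) + g) = √((-5/27 - 9) + I*√102) = √(-248/27 + I*√102)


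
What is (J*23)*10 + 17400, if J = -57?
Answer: 4290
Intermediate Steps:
(J*23)*10 + 17400 = -57*23*10 + 17400 = -1311*10 + 17400 = -13110 + 17400 = 4290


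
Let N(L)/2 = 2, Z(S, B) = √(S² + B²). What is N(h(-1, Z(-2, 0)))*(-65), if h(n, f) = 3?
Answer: -260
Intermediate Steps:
Z(S, B) = √(B² + S²)
N(L) = 4 (N(L) = 2*2 = 4)
N(h(-1, Z(-2, 0)))*(-65) = 4*(-65) = -260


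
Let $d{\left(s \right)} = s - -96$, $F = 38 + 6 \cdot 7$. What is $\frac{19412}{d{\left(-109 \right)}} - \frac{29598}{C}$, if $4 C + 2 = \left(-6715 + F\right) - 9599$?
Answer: $- \frac{26136178}{17589} \approx -1485.9$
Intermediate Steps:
$F = 80$ ($F = 38 + 42 = 80$)
$C = -4059$ ($C = - \frac{1}{2} + \frac{\left(-6715 + 80\right) - 9599}{4} = - \frac{1}{2} + \frac{-6635 - 9599}{4} = - \frac{1}{2} + \frac{1}{4} \left(-16234\right) = - \frac{1}{2} - \frac{8117}{2} = -4059$)
$d{\left(s \right)} = 96 + s$ ($d{\left(s \right)} = s + 96 = 96 + s$)
$\frac{19412}{d{\left(-109 \right)}} - \frac{29598}{C} = \frac{19412}{96 - 109} - \frac{29598}{-4059} = \frac{19412}{-13} - - \frac{9866}{1353} = 19412 \left(- \frac{1}{13}\right) + \frac{9866}{1353} = - \frac{19412}{13} + \frac{9866}{1353} = - \frac{26136178}{17589}$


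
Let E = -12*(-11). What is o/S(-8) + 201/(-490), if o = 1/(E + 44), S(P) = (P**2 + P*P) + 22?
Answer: -530591/1293600 ≈ -0.41017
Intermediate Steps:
E = 132
S(P) = 22 + 2*P**2 (S(P) = (P**2 + P**2) + 22 = 2*P**2 + 22 = 22 + 2*P**2)
o = 1/176 (o = 1/(132 + 44) = 1/176 ≈ 0.0056818)
o/S(-8) + 201/(-490) = 1/(176*(22 + 2*(-8)**2)) + 201/(-490) = 1/(176*(22 + 2*64)) + 201*(-1/490) = 1/(176*(22 + 128)) - 201/490 = (1/176)/150 - 201/490 = (1/176)*(1/150) - 201/490 = 1/26400 - 201/490 = -530591/1293600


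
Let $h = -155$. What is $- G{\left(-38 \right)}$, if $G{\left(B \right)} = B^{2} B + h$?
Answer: $55027$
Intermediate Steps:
$G{\left(B \right)} = -155 + B^{3}$ ($G{\left(B \right)} = B^{2} B - 155 = B^{3} - 155 = -155 + B^{3}$)
$- G{\left(-38 \right)} = - (-155 + \left(-38\right)^{3}) = - (-155 - 54872) = \left(-1\right) \left(-55027\right) = 55027$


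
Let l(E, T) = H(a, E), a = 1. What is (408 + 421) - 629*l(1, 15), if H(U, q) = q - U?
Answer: 829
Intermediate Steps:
l(E, T) = -1 + E (l(E, T) = E - 1*1 = E - 1 = -1 + E)
(408 + 421) - 629*l(1, 15) = (408 + 421) - 629*(-1 + 1) = 829 - 629*0 = 829 + 0 = 829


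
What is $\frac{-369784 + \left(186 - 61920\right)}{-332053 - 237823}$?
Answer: $\frac{215759}{284938} \approx 0.75721$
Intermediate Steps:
$\frac{-369784 + \left(186 - 61920\right)}{-332053 - 237823} = \frac{-369784 + \left(186 - 61920\right)}{-569876} = \left(-369784 - 61734\right) \left(- \frac{1}{569876}\right) = \left(-431518\right) \left(- \frac{1}{569876}\right) = \frac{215759}{284938}$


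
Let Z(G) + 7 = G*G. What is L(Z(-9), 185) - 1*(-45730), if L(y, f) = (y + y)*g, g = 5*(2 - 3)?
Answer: 44990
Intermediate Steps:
Z(G) = -7 + G**2 (Z(G) = -7 + G*G = -7 + G**2)
g = -5 (g = 5*(-1) = -5)
L(y, f) = -10*y (L(y, f) = (y + y)*(-5) = (2*y)*(-5) = -10*y)
L(Z(-9), 185) - 1*(-45730) = -10*(-7 + (-9)**2) - 1*(-45730) = -10*(-7 + 81) + 45730 = -10*74 + 45730 = -740 + 45730 = 44990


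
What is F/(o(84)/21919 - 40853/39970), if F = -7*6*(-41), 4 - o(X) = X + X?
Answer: -1508648384460/902011987 ≈ -1672.5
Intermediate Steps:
o(X) = 4 - 2*X (o(X) = 4 - (X + X) = 4 - 2*X)
F = 1722 (F = -42*(-41) = 1722)
F/(o(84)/21919 - 40853/39970) = 1722/((4 - 2*84)/21919 - 40853/39970) = 1722/((4 - 168)*(1/21919) - 40853*1/39970) = 1722/(-164*1/21919 - 40853/39970) = 1722/(-164/21919 - 40853/39970) = 1722/(-902011987/876102430) = 1722*(-876102430/902011987) = -1508648384460/902011987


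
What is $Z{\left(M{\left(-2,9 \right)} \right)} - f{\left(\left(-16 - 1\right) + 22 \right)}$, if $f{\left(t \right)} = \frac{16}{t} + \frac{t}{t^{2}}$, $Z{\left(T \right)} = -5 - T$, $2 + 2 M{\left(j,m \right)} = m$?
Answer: $- \frac{119}{10} \approx -11.9$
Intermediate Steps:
$M{\left(j,m \right)} = -1 + \frac{m}{2}$
$f{\left(t \right)} = \frac{17}{t}$ ($f{\left(t \right)} = \frac{16}{t} + \frac{t}{t^{2}} = \frac{16}{t} + \frac{1}{t} = \frac{17}{t}$)
$Z{\left(M{\left(-2,9 \right)} \right)} - f{\left(\left(-16 - 1\right) + 22 \right)} = \left(-5 - \left(-1 + \frac{1}{2} \cdot 9\right)\right) - \frac{17}{\left(-16 - 1\right) + 22} = \left(-5 - \left(-1 + \frac{9}{2}\right)\right) - \frac{17}{-17 + 22} = \left(-5 - \frac{7}{2}\right) - \frac{17}{5} = \left(-5 - \frac{7}{2}\right) - 17 \cdot \frac{1}{5} = - \frac{17}{2} - \frac{17}{5} = - \frac{119}{10}$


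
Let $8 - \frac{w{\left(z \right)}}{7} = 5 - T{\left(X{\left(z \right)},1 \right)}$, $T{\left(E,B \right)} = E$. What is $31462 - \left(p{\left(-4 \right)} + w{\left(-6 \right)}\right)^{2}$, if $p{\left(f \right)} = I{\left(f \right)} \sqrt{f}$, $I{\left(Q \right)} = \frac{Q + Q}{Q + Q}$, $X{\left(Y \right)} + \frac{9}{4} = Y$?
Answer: $\frac{481847}{16} + 147 i \approx 30115.0 + 147.0 i$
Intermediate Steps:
$X{\left(Y \right)} = - \frac{9}{4} + Y$
$I{\left(Q \right)} = 1$ ($I{\left(Q \right)} = \frac{2 Q}{2 Q} = 2 Q \frac{1}{2 Q} = 1$)
$w{\left(z \right)} = \frac{21}{4} + 7 z$ ($w{\left(z \right)} = 56 - 7 \left(5 - \left(- \frac{9}{4} + z\right)\right) = 56 - 7 \left(\frac{29}{4} - z\right) = 56 + \left(- \frac{203}{4} + 7 z\right) = \frac{21}{4} + 7 z$)
$p{\left(f \right)} = \sqrt{f}$ ($p{\left(f \right)} = 1 \sqrt{f} = \sqrt{f}$)
$31462 - \left(p{\left(-4 \right)} + w{\left(-6 \right)}\right)^{2} = 31462 - \left(\sqrt{-4} + \left(\frac{21}{4} + 7 \left(-6\right)\right)\right)^{2} = 31462 - \left(2 i + \left(\frac{21}{4} - 42\right)\right)^{2} = 31462 - \left(2 i - \frac{147}{4}\right)^{2} = 31462 - \left(- \frac{147}{4} + 2 i\right)^{2}$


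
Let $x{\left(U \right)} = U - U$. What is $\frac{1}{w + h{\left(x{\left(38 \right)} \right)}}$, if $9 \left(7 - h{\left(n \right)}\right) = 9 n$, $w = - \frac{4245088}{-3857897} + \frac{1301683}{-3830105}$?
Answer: $\frac{14776150589185}{114670427957884} \approx 0.12886$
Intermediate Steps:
$x{\left(U \right)} = 0$
$w = \frac{11237373833589}{14776150589185}$ ($w = \left(-4245088\right) \left(- \frac{1}{3857897}\right) + 1301683 \left(- \frac{1}{3830105}\right) = \frac{4245088}{3857897} - \frac{1301683}{3830105} = \frac{11237373833589}{14776150589185} \approx 0.76051$)
$h{\left(n \right)} = 7 - n$ ($h{\left(n \right)} = 7 - \frac{9 n}{9} = 7 - n$)
$\frac{1}{w + h{\left(x{\left(38 \right)} \right)}} = \frac{1}{\frac{11237373833589}{14776150589185} + \left(7 - 0\right)} = \frac{1}{\frac{11237373833589}{14776150589185} + \left(7 + 0\right)} = \frac{1}{\frac{11237373833589}{14776150589185} + 7} = \frac{1}{\frac{114670427957884}{14776150589185}} = \frac{14776150589185}{114670427957884}$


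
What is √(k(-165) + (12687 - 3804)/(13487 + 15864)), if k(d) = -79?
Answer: I*√1383597754/4193 ≈ 8.8712*I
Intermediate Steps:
√(k(-165) + (12687 - 3804)/(13487 + 15864)) = √(-79 + (12687 - 3804)/(13487 + 15864)) = √(-79 + 8883/29351) = √(-79 + 8883*(1/29351)) = √(-79 + 1269/4193) = √(-329978/4193) = I*√1383597754/4193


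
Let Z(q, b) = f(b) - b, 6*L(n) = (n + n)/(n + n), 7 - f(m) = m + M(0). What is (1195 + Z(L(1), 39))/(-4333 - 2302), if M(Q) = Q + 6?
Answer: -1118/6635 ≈ -0.16850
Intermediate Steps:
M(Q) = 6 + Q
f(m) = 1 - m (f(m) = 7 - (m + (6 + 0)) = 7 - (m + 6) = 7 - (6 + m) = 7 + (-6 - m) = 1 - m)
L(n) = ⅙ (L(n) = ((n + n)/(n + n))/6 = ((2*n)/((2*n)))/6 = ((2*n)*(1/(2*n)))/6 = (⅙)*1 = ⅙)
Z(q, b) = 1 - 2*b (Z(q, b) = (1 - b) - b = 1 - 2*b)
(1195 + Z(L(1), 39))/(-4333 - 2302) = (1195 + (1 - 2*39))/(-4333 - 2302) = (1195 + (1 - 78))/(-6635) = (1195 - 77)*(-1/6635) = 1118*(-1/6635) = -1118/6635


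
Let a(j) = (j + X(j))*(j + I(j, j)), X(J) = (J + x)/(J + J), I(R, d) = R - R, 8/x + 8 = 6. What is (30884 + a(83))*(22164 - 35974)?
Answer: -522190625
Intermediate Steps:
x = -4 (x = 8/(-8 + 6) = 8/(-2) = 8*(-1/2) = -4)
I(R, d) = 0
X(J) = (-4 + J)/(2*J) (X(J) = (J - 4)/(J + J) = (-4 + J)/((2*J)) = (-4 + J)*(1/(2*J)) = (-4 + J)/(2*J))
a(j) = j*(j + (-4 + j)/(2*j)) (a(j) = (j + (-4 + j)/(2*j))*(j + 0) = (j + (-4 + j)/(2*j))*j = j*(j + (-4 + j)/(2*j)))
(30884 + a(83))*(22164 - 35974) = (30884 + (-2 + 83**2 + (1/2)*83))*(22164 - 35974) = (30884 + (-2 + 6889 + 83/2))*(-13810) = (30884 + 13857/2)*(-13810) = (75625/2)*(-13810) = -522190625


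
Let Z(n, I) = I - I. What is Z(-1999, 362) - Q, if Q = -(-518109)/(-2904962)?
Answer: 518109/2904962 ≈ 0.17835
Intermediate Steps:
Z(n, I) = 0
Q = -518109/2904962 (Q = -(-518109)*(-1)/2904962 = -1*518109/2904962 = -518109/2904962 ≈ -0.17835)
Z(-1999, 362) - Q = 0 - 1*(-518109/2904962) = 0 + 518109/2904962 = 518109/2904962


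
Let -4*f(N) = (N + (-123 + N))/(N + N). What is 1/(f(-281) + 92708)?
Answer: 2248/208406899 ≈ 1.0787e-5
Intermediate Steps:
f(N) = -(-123 + 2*N)/(8*N) (f(N) = -(N + (-123 + N))/(4*(N + N)) = -(-123 + 2*N)/(4*(2*N)) = -(-123 + 2*N)*1/(2*N)/4 = -(-123 + 2*N)/(8*N))
1/(f(-281) + 92708) = 1/((1/8)*(123 - 2*(-281))/(-281) + 92708) = 1/((1/8)*(-1/281)*(123 + 562) + 92708) = 1/((1/8)*(-1/281)*685 + 92708) = 1/(-685/2248 + 92708) = 1/(208406899/2248) = 2248/208406899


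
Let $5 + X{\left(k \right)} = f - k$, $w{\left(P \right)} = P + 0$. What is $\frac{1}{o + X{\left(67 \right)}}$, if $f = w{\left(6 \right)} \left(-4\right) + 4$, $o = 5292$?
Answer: $\frac{1}{5200} \approx 0.00019231$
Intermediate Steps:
$w{\left(P \right)} = P$
$f = -20$ ($f = 6 \left(-4\right) + 4 = -24 + 4 = -20$)
$X{\left(k \right)} = -25 - k$ ($X{\left(k \right)} = -5 - \left(20 + k\right) = -25 - k$)
$\frac{1}{o + X{\left(67 \right)}} = \frac{1}{5292 - 92} = \frac{1}{5200}$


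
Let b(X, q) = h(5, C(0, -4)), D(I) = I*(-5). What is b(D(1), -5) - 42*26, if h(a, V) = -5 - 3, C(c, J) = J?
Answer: -1100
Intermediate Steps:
h(a, V) = -8
D(I) = -5*I
b(X, q) = -8
b(D(1), -5) - 42*26 = -8 - 42*26 = -8 - 1092 = -1100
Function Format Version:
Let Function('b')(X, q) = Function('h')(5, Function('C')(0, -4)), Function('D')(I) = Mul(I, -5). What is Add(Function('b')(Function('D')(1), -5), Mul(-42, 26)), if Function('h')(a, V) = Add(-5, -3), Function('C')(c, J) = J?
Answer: -1100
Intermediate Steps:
Function('h')(a, V) = -8
Function('D')(I) = Mul(-5, I)
Function('b')(X, q) = -8
Add(Function('b')(Function('D')(1), -5), Mul(-42, 26)) = Add(-8, Mul(-42, 26)) = Add(-8, -1092) = -1100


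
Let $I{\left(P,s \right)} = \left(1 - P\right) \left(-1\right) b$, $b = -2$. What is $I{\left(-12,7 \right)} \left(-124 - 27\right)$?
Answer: $-3926$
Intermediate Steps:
$I{\left(P,s \right)} = 2 - 2 P$ ($I{\left(P,s \right)} = \left(1 - P\right) \left(-1\right) \left(-2\right) = \left(-1 + P\right) \left(-2\right) = 2 - 2 P$)
$I{\left(-12,7 \right)} \left(-124 - 27\right) = \left(2 - -24\right) \left(-124 - 27\right) = \left(2 + 24\right) \left(-151\right) = 26 \left(-151\right) = -3926$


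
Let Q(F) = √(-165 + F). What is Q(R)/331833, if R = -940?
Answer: I*√1105/331833 ≈ 0.00010018*I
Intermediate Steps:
Q(R)/331833 = √(-165 - 940)/331833 = √(-1105)*(1/331833) = (I*√1105)*(1/331833) = I*√1105/331833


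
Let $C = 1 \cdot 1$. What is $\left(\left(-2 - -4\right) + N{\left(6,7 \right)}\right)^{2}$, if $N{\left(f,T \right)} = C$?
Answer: $9$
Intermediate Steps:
$C = 1$
$N{\left(f,T \right)} = 1$
$\left(\left(-2 - -4\right) + N{\left(6,7 \right)}\right)^{2} = \left(\left(-2 - -4\right) + 1\right)^{2} = \left(\left(-2 + 4\right) + 1\right)^{2} = \left(2 + 1\right)^{2} = 3^{2} = 9$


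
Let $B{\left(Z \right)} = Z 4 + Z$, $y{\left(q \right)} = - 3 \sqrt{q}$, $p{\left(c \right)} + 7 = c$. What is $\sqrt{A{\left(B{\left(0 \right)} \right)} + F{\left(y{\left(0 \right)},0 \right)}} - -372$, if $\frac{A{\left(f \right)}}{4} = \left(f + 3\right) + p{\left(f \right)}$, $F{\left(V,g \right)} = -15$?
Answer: $372 + i \sqrt{31} \approx 372.0 + 5.5678 i$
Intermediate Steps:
$p{\left(c \right)} = -7 + c$
$B{\left(Z \right)} = 5 Z$ ($B{\left(Z \right)} = 4 Z + Z = 5 Z$)
$A{\left(f \right)} = -16 + 8 f$ ($A{\left(f \right)} = 4 \left(\left(f + 3\right) + \left(-7 + f\right)\right) = 4 \left(\left(3 + f\right) + \left(-7 + f\right)\right) = 4 \left(-4 + 2 f\right) = -16 + 8 f$)
$\sqrt{A{\left(B{\left(0 \right)} \right)} + F{\left(y{\left(0 \right)},0 \right)}} - -372 = \sqrt{\left(-16 + 8 \cdot 5 \cdot 0\right) - 15} - -372 = \sqrt{\left(-16 + 8 \cdot 0\right) - 15} + 372 = \sqrt{\left(-16 + 0\right) - 15} + 372 = \sqrt{-16 - 15} + 372 = \sqrt{-31} + 372 = i \sqrt{31} + 372 = 372 + i \sqrt{31}$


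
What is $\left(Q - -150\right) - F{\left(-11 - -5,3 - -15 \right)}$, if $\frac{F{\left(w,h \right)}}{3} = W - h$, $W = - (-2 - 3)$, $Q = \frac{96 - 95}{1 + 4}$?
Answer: $\frac{946}{5} \approx 189.2$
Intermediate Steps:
$Q = \frac{1}{5}$ ($Q = 1 \cdot \frac{1}{5} = \frac{1}{5} \approx 0.2$)
$W = 5$ ($W = \left(-1\right) \left(-5\right) = 5$)
$F{\left(w,h \right)} = 15 - 3 h$ ($F{\left(w,h \right)} = 3 \left(5 - h\right) = 15 - 3 h$)
$\left(Q - -150\right) - F{\left(-11 - -5,3 - -15 \right)} = \left(\frac{1}{5} - -150\right) - \left(15 - 3 \left(3 - -15\right)\right) = \left(\frac{1}{5} + 150\right) - \left(15 - 3 \left(3 + 15\right)\right) = \frac{751}{5} - \left(15 - 54\right) = \frac{751}{5} - -39 = \frac{751}{5} + 39 = \frac{946}{5}$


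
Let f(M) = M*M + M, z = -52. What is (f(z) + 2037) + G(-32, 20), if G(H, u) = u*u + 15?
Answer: 5104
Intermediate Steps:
G(H, u) = 15 + u² (G(H, u) = u² + 15 = 15 + u²)
f(M) = M + M² (f(M) = M² + M = M + M²)
(f(z) + 2037) + G(-32, 20) = (-52*(1 - 52) + 2037) + (15 + 20²) = (-52*(-51) + 2037) + (15 + 400) = (2652 + 2037) + 415 = 4689 + 415 = 5104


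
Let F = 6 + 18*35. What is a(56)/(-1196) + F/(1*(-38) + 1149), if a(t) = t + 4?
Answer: 173499/332189 ≈ 0.52229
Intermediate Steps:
a(t) = 4 + t
F = 636 (F = 6 + 630 = 636)
a(56)/(-1196) + F/(1*(-38) + 1149) = (4 + 56)/(-1196) + 636/(1*(-38) + 1149) = 60*(-1/1196) + 636/(-38 + 1149) = -15/299 + 636/1111 = 173499/332189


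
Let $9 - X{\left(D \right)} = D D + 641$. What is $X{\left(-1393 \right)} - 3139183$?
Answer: $-5080264$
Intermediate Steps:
$X{\left(D \right)} = -632 - D^{2}$ ($X{\left(D \right)} = 9 - \left(D D + 641\right) = 9 - \left(D^{2} + 641\right) = 9 - \left(641 + D^{2}\right) = -632 - D^{2}$)
$X{\left(-1393 \right)} - 3139183 = \left(-632 - \left(-1393\right)^{2}\right) - 3139183 = \left(-632 - 1940449\right) - 3139183 = -1941081 - 3139183 = -5080264$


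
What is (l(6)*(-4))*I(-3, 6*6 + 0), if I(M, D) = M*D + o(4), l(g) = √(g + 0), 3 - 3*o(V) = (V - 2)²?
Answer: 1300*√6/3 ≈ 1061.4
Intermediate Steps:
o(V) = 1 - (-2 + V)²/3 (o(V) = 1 - (V - 2)²/3 = 1 - (-2 + V)²/3)
l(g) = √g
I(M, D) = -⅓ + D*M (I(M, D) = M*D + (1 - (-2 + 4)²/3) = D*M + (1 - ⅓*2²) = D*M + (1 - ⅓*4) = D*M + (1 - 4/3) = D*M - ⅓ = -⅓ + D*M)
(l(6)*(-4))*I(-3, 6*6 + 0) = (√6*(-4))*(-⅓ + (6*6 + 0)*(-3)) = (-4*√6)*(-⅓ + (36 + 0)*(-3)) = (-4*√6)*(-⅓ + 36*(-3)) = (-4*√6)*(-⅓ - 108) = -4*√6*(-325/3) = 1300*√6/3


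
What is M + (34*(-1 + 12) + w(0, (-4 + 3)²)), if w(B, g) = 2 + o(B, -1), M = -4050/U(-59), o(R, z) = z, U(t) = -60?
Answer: 885/2 ≈ 442.50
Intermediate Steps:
M = 135/2 (M = -4050/(-60) = -4050*(-1/60) = 135/2 ≈ 67.500)
w(B, g) = 1 (w(B, g) = 2 - 1 = 1)
M + (34*(-1 + 12) + w(0, (-4 + 3)²)) = 135/2 + (34*(-1 + 12) + 1) = 135/2 + (34*11 + 1) = 135/2 + (374 + 1) = 135/2 + 375 = 885/2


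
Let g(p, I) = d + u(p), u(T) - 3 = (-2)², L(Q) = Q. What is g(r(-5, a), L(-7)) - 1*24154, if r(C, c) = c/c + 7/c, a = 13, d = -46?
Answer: -24193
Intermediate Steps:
r(C, c) = 1 + 7/c
u(T) = 7 (u(T) = 3 + (-2)² = 3 + 4 = 7)
g(p, I) = -39 (g(p, I) = -46 + 7 = -39)
g(r(-5, a), L(-7)) - 1*24154 = -39 - 1*24154 = -39 - 24154 = -24193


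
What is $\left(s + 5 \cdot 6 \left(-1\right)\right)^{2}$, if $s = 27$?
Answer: $9$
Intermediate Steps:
$\left(s + 5 \cdot 6 \left(-1\right)\right)^{2} = \left(27 + 5 \cdot 6 \left(-1\right)\right)^{2} = \left(27 + 30 \left(-1\right)\right)^{2} = \left(27 - 30\right)^{2} = \left(-3\right)^{2} = 9$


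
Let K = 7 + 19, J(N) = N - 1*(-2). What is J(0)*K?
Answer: 52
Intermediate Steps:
J(N) = 2 + N (J(N) = N + 2 = 2 + N)
K = 26
J(0)*K = (2 + 0)*26 = 2*26 = 52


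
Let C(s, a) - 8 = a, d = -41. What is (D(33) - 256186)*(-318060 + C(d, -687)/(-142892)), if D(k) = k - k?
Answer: 5821599976930213/71446 ≈ 8.1482e+10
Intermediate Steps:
D(k) = 0
C(s, a) = 8 + a
(D(33) - 256186)*(-318060 + C(d, -687)/(-142892)) = (0 - 256186)*(-318060 + (8 - 687)/(-142892)) = -256186*(-318060 - 679*(-1/142892)) = -256186*(-318060 + 679/142892) = -256186*(-45448228841/142892) = 5821599976930213/71446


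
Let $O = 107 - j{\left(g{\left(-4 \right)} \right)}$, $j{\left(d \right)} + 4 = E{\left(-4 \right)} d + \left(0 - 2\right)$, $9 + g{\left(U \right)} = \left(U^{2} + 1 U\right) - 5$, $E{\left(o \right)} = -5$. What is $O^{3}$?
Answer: $1092727$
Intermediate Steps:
$g{\left(U \right)} = -14 + U + U^{2}$ ($g{\left(U \right)} = -9 - \left(5 - U - U^{2}\right) = -9 + \left(-5 + U + U^{2}\right) = -14 + U + U^{2}$)
$j{\left(d \right)} = -6 - 5 d$ ($j{\left(d \right)} = -4 - \left(2 + 5 d\right) = -6 - 5 d$)
$O = 103$ ($O = 107 - \left(-6 - 5 \left(-14 - 4 + \left(-4\right)^{2}\right)\right) = 107 - \left(-6 - 5 \left(-14 - 4 + 16\right)\right) = 107 - \left(-6 - -10\right) = 107 - \left(-6 + 10\right) = 107 - 4 = 103$)
$O^{3} = 103^{3} = 1092727$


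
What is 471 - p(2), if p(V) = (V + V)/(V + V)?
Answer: 470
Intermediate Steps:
p(V) = 1 (p(V) = (2*V)/((2*V)) = (2*V)*(1/(2*V)) = 1)
471 - p(2) = 471 - 1*1 = 471 - 1 = 470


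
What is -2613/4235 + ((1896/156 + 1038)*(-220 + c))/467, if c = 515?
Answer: 17039921377/25710685 ≈ 662.76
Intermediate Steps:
-2613/4235 + ((1896/156 + 1038)*(-220 + c))/467 = -2613/4235 + ((1896/156 + 1038)*(-220 + 515))/467 = -2613*1/4235 + ((1896*(1/156) + 1038)*295)*(1/467) = -2613/4235 + ((158/13 + 1038)*295)*(1/467) = -2613/4235 + ((13652/13)*295)*(1/467) = -2613/4235 + (4027340/13)*(1/467) = -2613/4235 + 4027340/6071 = 17039921377/25710685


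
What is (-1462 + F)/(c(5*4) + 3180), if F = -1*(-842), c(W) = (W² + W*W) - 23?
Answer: -620/3957 ≈ -0.15668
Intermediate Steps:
c(W) = -23 + 2*W² (c(W) = (W² + W²) - 23 = 2*W² - 23 = -23 + 2*W²)
F = 842
(-1462 + F)/(c(5*4) + 3180) = (-1462 + 842)/((-23 + 2*(5*4)²) + 3180) = -620/((-23 + 2*20²) + 3180) = -620/((-23 + 2*400) + 3180) = -620/((-23 + 800) + 3180) = -620/(777 + 3180) = -620/3957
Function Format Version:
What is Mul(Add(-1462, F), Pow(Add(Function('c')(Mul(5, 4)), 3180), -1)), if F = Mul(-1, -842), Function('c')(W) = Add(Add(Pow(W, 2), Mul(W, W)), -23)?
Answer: Rational(-620, 3957) ≈ -0.15668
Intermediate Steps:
Function('c')(W) = Add(-23, Mul(2, Pow(W, 2))) (Function('c')(W) = Add(Add(Pow(W, 2), Pow(W, 2)), -23) = Add(Mul(2, Pow(W, 2)), -23) = Add(-23, Mul(2, Pow(W, 2))))
F = 842
Mul(Add(-1462, F), Pow(Add(Function('c')(Mul(5, 4)), 3180), -1)) = Mul(Add(-1462, 842), Pow(Add(Add(-23, Mul(2, Pow(Mul(5, 4), 2))), 3180), -1)) = Mul(-620, Pow(Add(Add(-23, Mul(2, Pow(20, 2))), 3180), -1)) = Mul(-620, Pow(Add(Add(-23, Mul(2, 400)), 3180), -1)) = Mul(-620, Pow(Add(Add(-23, 800), 3180), -1)) = Mul(-620, Pow(Add(777, 3180), -1)) = Mul(-620, Pow(3957, -1)) = Mul(-620, Rational(1, 3957)) = Rational(-620, 3957)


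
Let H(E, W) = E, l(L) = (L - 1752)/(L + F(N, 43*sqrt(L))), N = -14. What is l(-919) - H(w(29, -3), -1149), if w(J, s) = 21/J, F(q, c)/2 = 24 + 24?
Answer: 60176/23867 ≈ 2.5213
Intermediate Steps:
F(q, c) = 96 (F(q, c) = 2*(24 + 24) = 2*48 = 96)
l(L) = (-1752 + L)/(96 + L) (l(L) = (L - 1752)/(L + 96) = (-1752 + L)/(96 + L))
l(-919) - H(w(29, -3), -1149) = (-1752 - 919)/(96 - 919) - 21/29 = -2671/(-823) - 21/29 = -1/823*(-2671) - 1*21/29 = 2671/823 - 21/29 = 60176/23867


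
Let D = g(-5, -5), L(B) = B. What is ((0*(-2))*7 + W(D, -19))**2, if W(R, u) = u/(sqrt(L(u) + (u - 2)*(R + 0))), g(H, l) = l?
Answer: 361/86 ≈ 4.1977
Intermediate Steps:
D = -5
W(R, u) = u/sqrt(u + R*(-2 + u)) (W(R, u) = u/(sqrt(u + (u - 2)*(R + 0))) = u/(sqrt(u + (-2 + u)*R)) = u/(sqrt(u + R*(-2 + u))) = u/sqrt(u + R*(-2 + u)))
((0*(-2))*7 + W(D, -19))**2 = ((0*(-2))*7 - 19/sqrt(-19 - 2*(-5) - 5*(-19)))**2 = (0*7 - 19/sqrt(-19 + 10 + 95))**2 = (0 - 19*sqrt(86)/86)**2 = (-19*sqrt(86)/86)**2 = 361/86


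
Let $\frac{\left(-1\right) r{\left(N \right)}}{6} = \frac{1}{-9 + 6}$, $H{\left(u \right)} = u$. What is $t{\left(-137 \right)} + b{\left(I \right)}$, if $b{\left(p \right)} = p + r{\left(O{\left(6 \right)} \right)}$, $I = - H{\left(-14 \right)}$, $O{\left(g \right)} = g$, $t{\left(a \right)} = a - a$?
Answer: $16$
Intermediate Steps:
$t{\left(a \right)} = 0$
$I = 14$ ($I = \left(-1\right) \left(-14\right) = 14$)
$r{\left(N \right)} = 2$ ($r{\left(N \right)} = - \frac{6}{-9 + 6} = - \frac{6}{-3} = \left(-6\right) \left(- \frac{1}{3}\right) = 2$)
$b{\left(p \right)} = 2 + p$ ($b{\left(p \right)} = p + 2 = 2 + p$)
$t{\left(-137 \right)} + b{\left(I \right)} = 0 + \left(2 + 14\right) = 0 + 16 = 16$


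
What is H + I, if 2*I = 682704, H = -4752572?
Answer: -4411220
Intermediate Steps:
I = 341352 (I = (½)*682704 = 341352)
H + I = -4752572 + 341352 = -4411220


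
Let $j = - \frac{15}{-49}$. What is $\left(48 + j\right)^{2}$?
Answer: $\frac{5602689}{2401} \approx 2333.5$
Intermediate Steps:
$j = \frac{15}{49}$ ($j = \left(-15\right) \left(- \frac{1}{49}\right) = \frac{15}{49} \approx 0.30612$)
$\left(48 + j\right)^{2} = \left(48 + \frac{15}{49}\right)^{2} = \left(\frac{2367}{49}\right)^{2} = \frac{5602689}{2401}$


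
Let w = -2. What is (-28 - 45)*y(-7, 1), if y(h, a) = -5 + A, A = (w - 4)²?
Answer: -2263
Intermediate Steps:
A = 36 (A = (-2 - 4)² = (-6)² = 36)
y(h, a) = 31 (y(h, a) = -5 + 36 = 31)
(-28 - 45)*y(-7, 1) = (-28 - 45)*31 = -73*31 = -2263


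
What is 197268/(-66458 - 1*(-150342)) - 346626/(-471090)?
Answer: 5083639896/1646538065 ≈ 3.0875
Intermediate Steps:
197268/(-66458 - 1*(-150342)) - 346626/(-471090) = 197268/(-66458 + 150342) - 346626*(-1/471090) = 197268/83884 + 57771/78515 = 197268*(1/83884) + 57771/78515 = 49317/20971 + 57771/78515 = 5083639896/1646538065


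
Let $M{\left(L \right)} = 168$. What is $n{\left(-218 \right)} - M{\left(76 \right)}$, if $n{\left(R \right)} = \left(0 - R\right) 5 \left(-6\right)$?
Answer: $-6708$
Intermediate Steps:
$n{\left(R \right)} = 30 R$ ($n{\left(R \right)} = - R 5 \left(-6\right) = - 5 R \left(-6\right) = 30 R$)
$n{\left(-218 \right)} - M{\left(76 \right)} = 30 \left(-218\right) - 168 = -6540 - 168 = -6708$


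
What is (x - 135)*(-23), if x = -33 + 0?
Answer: 3864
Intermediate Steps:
x = -33
(x - 135)*(-23) = (-33 - 135)*(-23) = -168*(-23) = 3864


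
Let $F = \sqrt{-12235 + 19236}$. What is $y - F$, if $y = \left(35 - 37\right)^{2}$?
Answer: $4 - \sqrt{7001} \approx -79.672$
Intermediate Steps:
$y = 4$ ($y = \left(-2\right)^{2} = 4$)
$F = \sqrt{7001} \approx 83.672$
$y - F = 4 - \sqrt{7001}$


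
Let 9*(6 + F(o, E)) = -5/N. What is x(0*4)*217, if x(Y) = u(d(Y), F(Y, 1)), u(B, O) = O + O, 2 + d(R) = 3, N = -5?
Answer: -23002/9 ≈ -2555.8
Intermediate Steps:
d(R) = 1 (d(R) = -2 + 3 = 1)
F(o, E) = -53/9 (F(o, E) = -6 + (-5/(-5))/9 = -6 + (-5*(-⅕))/9 = -6 + (⅑)*1 = -6 + ⅑ = -53/9)
u(B, O) = 2*O
x(Y) = -106/9 (x(Y) = 2*(-53/9) = -106/9)
x(0*4)*217 = -106/9*217 = -23002/9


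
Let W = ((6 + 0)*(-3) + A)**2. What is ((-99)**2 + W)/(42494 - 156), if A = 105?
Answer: 8685/21169 ≈ 0.41027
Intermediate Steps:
W = 7569 (W = ((6 + 0)*(-3) + 105)**2 = (6*(-3) + 105)**2 = (-18 + 105)**2 = 87**2 = 7569)
((-99)**2 + W)/(42494 - 156) = ((-99)**2 + 7569)/(42494 - 156) = (9801 + 7569)/42338 = 17370*(1/42338) = 8685/21169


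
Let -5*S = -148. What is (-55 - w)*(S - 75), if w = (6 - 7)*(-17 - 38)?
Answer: 4994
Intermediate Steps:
S = 148/5 (S = -⅕*(-148) = 148/5 ≈ 29.600)
w = 55 (w = -1*(-55) = 55)
(-55 - w)*(S - 75) = (-55 - 1*55)*(148/5 - 75) = (-55 - 55)*(-227/5) = -110*(-227/5) = 4994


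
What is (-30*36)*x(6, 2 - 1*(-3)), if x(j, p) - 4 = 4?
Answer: -8640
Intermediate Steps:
x(j, p) = 8 (x(j, p) = 4 + 4 = 8)
(-30*36)*x(6, 2 - 1*(-3)) = -30*36*8 = -1080*8 = -8640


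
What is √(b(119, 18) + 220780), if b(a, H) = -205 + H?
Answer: 23*√417 ≈ 469.67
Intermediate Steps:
√(b(119, 18) + 220780) = √((-205 + 18) + 220780) = √(-187 + 220780) = √220593 = 23*√417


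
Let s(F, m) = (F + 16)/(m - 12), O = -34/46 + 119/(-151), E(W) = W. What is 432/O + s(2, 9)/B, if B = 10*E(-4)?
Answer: -1249617/4420 ≈ -282.72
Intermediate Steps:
O = -5304/3473 (O = -34*1/46 + 119*(-1/151) = -17/23 - 119/151 = -5304/3473 ≈ -1.5272)
B = -40 (B = 10*(-4) = -40)
s(F, m) = (16 + F)/(-12 + m)
432/O + s(2, 9)/B = 432/(-5304/3473) + ((16 + 2)/(-12 + 9))/(-40) = 432*(-3473/5304) + (18/(-3))*(-1/40) = -62514/221 - ⅓*18*(-1/40) = -62514/221 - 6*(-1/40) = -62514/221 + 3/20 = -1249617/4420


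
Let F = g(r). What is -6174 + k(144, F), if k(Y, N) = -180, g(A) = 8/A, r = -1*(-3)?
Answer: -6354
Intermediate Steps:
r = 3
F = 8/3 ≈ 2.6667
-6174 + k(144, F) = -6174 - 180 = -6354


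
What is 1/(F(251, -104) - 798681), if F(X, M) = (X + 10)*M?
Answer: -1/825825 ≈ -1.2109e-6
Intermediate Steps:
F(X, M) = M*(10 + X) (F(X, M) = (10 + X)*M = M*(10 + X))
1/(F(251, -104) - 798681) = 1/(-104*(10 + 251) - 798681) = 1/(-104*261 - 798681) = 1/(-27144 - 798681) = 1/(-825825) = -1/825825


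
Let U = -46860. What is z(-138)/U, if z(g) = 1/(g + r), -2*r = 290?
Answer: 1/13261380 ≈ 7.5407e-8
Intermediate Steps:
r = -145 (r = -½*290 = -145)
z(g) = 1/(-145 + g) (z(g) = 1/(g - 145) = 1/(-145 + g))
z(-138)/U = 1/(-145 - 138*(-46860)) = -1/46860/(-283) = -1/283*(-1/46860) = 1/13261380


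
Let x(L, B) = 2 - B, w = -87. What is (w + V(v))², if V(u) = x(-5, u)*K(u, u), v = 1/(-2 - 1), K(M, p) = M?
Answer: 624100/81 ≈ 7704.9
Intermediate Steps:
v = -⅓ (v = 1/(-3) = -⅓ ≈ -0.33333)
V(u) = u*(2 - u) (V(u) = (2 - u)*u = u*(2 - u))
(w + V(v))² = (-87 - (2 - 1*(-⅓))/3)² = (-87 - (2 + ⅓)/3)² = (-87 - ⅓*7/3)² = (-87 - 7/9)² = (-790/9)² = 624100/81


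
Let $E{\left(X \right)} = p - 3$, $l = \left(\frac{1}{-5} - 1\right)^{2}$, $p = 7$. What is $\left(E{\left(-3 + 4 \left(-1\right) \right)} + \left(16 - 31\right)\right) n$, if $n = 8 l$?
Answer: $- \frac{3168}{25} \approx -126.72$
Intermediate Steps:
$l = \frac{36}{25}$ ($l = \left(- \frac{1}{5} - 1\right)^{2} = \left(- \frac{6}{5}\right)^{2} = \frac{36}{25} \approx 1.44$)
$n = \frac{288}{25}$ ($n = 8 \cdot \frac{36}{25} = \frac{288}{25} \approx 11.52$)
$E{\left(X \right)} = 4$ ($E{\left(X \right)} = 7 - 3 = 4$)
$\left(E{\left(-3 + 4 \left(-1\right) \right)} + \left(16 - 31\right)\right) n = \left(4 + \left(16 - 31\right)\right) \frac{288}{25} = \left(4 - 15\right) \frac{288}{25} = \left(-11\right) \frac{288}{25} = - \frac{3168}{25}$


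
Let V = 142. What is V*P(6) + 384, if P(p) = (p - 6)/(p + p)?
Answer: 384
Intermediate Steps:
P(p) = (-6 + p)/(2*p) (P(p) = (-6 + p)/((2*p)) = (-6 + p)*(1/(2*p)) = (-6 + p)/(2*p))
V*P(6) + 384 = 142*((1/2)*(-6 + 6)/6) + 384 = 142*((1/2)*(1/6)*0) + 384 = 142*0 + 384 = 0 + 384 = 384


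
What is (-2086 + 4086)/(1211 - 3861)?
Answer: -40/53 ≈ -0.75472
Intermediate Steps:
(-2086 + 4086)/(1211 - 3861) = 2000/(-2650) = 2000*(-1/2650) = -40/53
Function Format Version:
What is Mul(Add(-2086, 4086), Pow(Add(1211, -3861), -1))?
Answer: Rational(-40, 53) ≈ -0.75472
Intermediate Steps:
Mul(Add(-2086, 4086), Pow(Add(1211, -3861), -1)) = Mul(2000, Pow(-2650, -1)) = Mul(2000, Rational(-1, 2650)) = Rational(-40, 53)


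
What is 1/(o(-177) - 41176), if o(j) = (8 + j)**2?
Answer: -1/12615 ≈ -7.9271e-5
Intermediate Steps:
1/(o(-177) - 41176) = 1/((8 - 177)**2 - 41176) = 1/((-169)**2 - 41176) = 1/(28561 - 41176) = 1/(-12615) = -1/12615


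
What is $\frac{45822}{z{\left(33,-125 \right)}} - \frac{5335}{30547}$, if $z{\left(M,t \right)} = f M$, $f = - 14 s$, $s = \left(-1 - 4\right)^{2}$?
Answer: $- \frac{3163082}{763675} \approx -4.1419$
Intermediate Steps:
$s = 25$ ($s = \left(-5\right)^{2} = 25$)
$f = -350$ ($f = \left(-14\right) 25 = -350$)
$z{\left(M,t \right)} = - 350 M$
$\frac{45822}{z{\left(33,-125 \right)}} - \frac{5335}{30547} = \frac{45822}{\left(-350\right) 33} - \frac{5335}{30547} = \frac{45822}{-11550} - \frac{485}{2777} = 45822 \left(- \frac{1}{11550}\right) - \frac{485}{2777} = - \frac{1091}{275} - \frac{485}{2777} = - \frac{3163082}{763675}$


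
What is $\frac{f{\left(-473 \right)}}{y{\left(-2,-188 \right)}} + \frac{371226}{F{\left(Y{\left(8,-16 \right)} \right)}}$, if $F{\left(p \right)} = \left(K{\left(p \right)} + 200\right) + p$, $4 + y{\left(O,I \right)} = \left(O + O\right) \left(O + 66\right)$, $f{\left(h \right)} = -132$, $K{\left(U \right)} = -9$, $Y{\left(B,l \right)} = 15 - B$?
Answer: $\frac{4022704}{2145} \approx 1875.4$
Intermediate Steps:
$y{\left(O,I \right)} = -4 + 2 O \left(66 + O\right)$ ($y{\left(O,I \right)} = -4 + \left(O + O\right) \left(O + 66\right) = -4 + 2 O \left(66 + O\right)$)
$F{\left(p \right)} = 191 + p$ ($F{\left(p \right)} = \left(-9 + 200\right) + p = 191 + p$)
$\frac{f{\left(-473 \right)}}{y{\left(-2,-188 \right)}} + \frac{371226}{F{\left(Y{\left(8,-16 \right)} \right)}} = - \frac{132}{-4 + 2 \left(-2\right)^{2} + 132 \left(-2\right)} + \frac{371226}{191 + \left(15 - 8\right)} = - \frac{132}{-4 + 2 \cdot 4 - 264} + \frac{371226}{191 + \left(15 - 8\right)} = - \frac{132}{-4 + 8 - 264} + \frac{371226}{191 + 7} = - \frac{132}{-260} + \frac{371226}{198} = \left(-132\right) \left(- \frac{1}{260}\right) + 371226 \cdot \frac{1}{198} = \frac{33}{65} + \frac{61871}{33} = \frac{4022704}{2145}$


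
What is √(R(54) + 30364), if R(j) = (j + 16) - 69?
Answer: √30365 ≈ 174.26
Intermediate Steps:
R(j) = -53 + j (R(j) = (16 + j) - 69 = -53 + j)
√(R(54) + 30364) = √((-53 + 54) + 30364) = √(1 + 30364) = √30365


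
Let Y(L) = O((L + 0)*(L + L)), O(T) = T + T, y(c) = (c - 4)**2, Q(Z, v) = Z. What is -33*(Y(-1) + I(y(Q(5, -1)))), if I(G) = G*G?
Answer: -165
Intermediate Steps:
y(c) = (-4 + c)**2
O(T) = 2*T
Y(L) = 4*L**2 (Y(L) = 2*((L + 0)*(L + L)) = 2*(L*(2*L)) = 2*(2*L**2) = 4*L**2)
I(G) = G**2
-33*(Y(-1) + I(y(Q(5, -1)))) = -33*(4*(-1)**2 + ((-4 + 5)**2)**2) = -33*(4*1 + (1**2)**2) = -33*(4 + 1**2) = -33*(4 + 1) = -33*5 = -165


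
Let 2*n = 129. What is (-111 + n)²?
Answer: 8649/4 ≈ 2162.3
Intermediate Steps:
n = 129/2 (n = (½)*129 = 129/2 ≈ 64.500)
(-111 + n)² = (-111 + 129/2)² = (-93/2)² = 8649/4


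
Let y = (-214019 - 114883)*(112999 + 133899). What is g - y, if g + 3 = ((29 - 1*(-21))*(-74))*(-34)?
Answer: 81205371793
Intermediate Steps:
y = -81205245996 (y = -328902*246898 = -81205245996)
g = 125797 (g = -3 + ((29 - 1*(-21))*(-74))*(-34) = -3 + ((29 + 21)*(-74))*(-34) = -3 + (50*(-74))*(-34) = -3 - 3700*(-34) = -3 + 125800 = 125797)
g - y = 125797 - 1*(-81205245996) = 125797 + 81205245996 = 81205371793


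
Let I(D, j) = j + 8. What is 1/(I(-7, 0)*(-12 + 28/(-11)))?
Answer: -11/1280 ≈ -0.0085938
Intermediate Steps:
I(D, j) = 8 + j
1/(I(-7, 0)*(-12 + 28/(-11))) = 1/((8 + 0)*(-12 + 28/(-11))) = 1/(8*(-12 + 28*(-1/11))) = 1/(8*(-12 - 28/11)) = 1/(8*(-160/11)) = 1/(-1280/11) = -11/1280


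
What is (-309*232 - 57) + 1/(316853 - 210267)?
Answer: -7647012569/106586 ≈ -71745.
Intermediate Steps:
(-309*232 - 57) + 1/(316853 - 210267) = (-71688 - 57) + 1/106586 = -71745 + 1/106586 = -7647012569/106586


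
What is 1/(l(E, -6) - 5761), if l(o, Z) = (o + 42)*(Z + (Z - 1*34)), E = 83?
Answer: -1/11511 ≈ -8.6873e-5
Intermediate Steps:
l(o, Z) = (-34 + 2*Z)*(42 + o) (l(o, Z) = (42 + o)*(Z + (Z - 34)) = (42 + o)*(Z + (-34 + Z)) = (42 + o)*(-34 + 2*Z) = (-34 + 2*Z)*(42 + o))
1/(l(E, -6) - 5761) = 1/((-1428 - 34*83 + 84*(-6) + 2*(-6)*83) - 5761) = 1/((-1428 - 2822 - 504 - 996) - 5761) = 1/(-5750 - 5761) = 1/(-11511) = -1/11511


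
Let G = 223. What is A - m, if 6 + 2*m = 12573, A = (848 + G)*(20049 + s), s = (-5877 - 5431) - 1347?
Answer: 15825381/2 ≈ 7.9127e+6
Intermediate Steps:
s = -12655 (s = -11308 - 1347 = -12655)
A = 7918974 (A = (848 + 223)*(20049 - 12655) = 1071*7394 = 7918974)
m = 12567/2 (m = -3 + (1/2)*12573 = -3 + 12573/2 = 12567/2 ≈ 6283.5)
A - m = 7918974 - 1*12567/2 = 7918974 - 12567/2 = 15825381/2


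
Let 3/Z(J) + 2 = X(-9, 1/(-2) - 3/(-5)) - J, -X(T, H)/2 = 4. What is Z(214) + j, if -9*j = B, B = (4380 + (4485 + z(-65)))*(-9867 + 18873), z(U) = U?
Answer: -5917542409/672 ≈ -8.8059e+6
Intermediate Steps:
X(T, H) = -8 (X(T, H) = -2*4 = -8)
Z(J) = 3/(-10 - J) (Z(J) = 3/(-2 + (-8 - J)) = 3/(-10 - J))
B = 79252800 (B = (4380 + (4485 - 65))*(-9867 + 18873) = (4380 + 4420)*9006 = 8800*9006 = 79252800)
j = -26417600/3 (j = -1/9*79252800 = -26417600/3 ≈ -8.8059e+6)
Z(214) + j = -3/(10 + 214) - 26417600/3 = -3/224 - 26417600/3 = -5917542409/672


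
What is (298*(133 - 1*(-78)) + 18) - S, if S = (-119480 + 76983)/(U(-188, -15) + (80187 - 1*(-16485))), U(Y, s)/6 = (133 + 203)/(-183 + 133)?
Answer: 151944716057/2415792 ≈ 62896.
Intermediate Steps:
U(Y, s) = -1008/25 (U(Y, s) = 6*((133 + 203)/(-183 + 133)) = 6*(336/(-50)) = 6*(336*(-1/50)) = 6*(-168/25) = -1008/25)
S = -1062425/2415792 (S = (-119480 + 76983)/(-1008/25 + (80187 - 1*(-16485))) = -42497/(-1008/25 + (80187 + 16485)) = -42497/(-1008/25 + 96672) = -42497/2415792/25 = -42497*25/2415792 = -1062425/2415792 ≈ -0.43978)
(298*(133 - 1*(-78)) + 18) - S = (298*(133 - 1*(-78)) + 18) - 1*(-1062425/2415792) = (298*(133 + 78) + 18) + 1062425/2415792 = (298*211 + 18) + 1062425/2415792 = (62878 + 18) + 1062425/2415792 = 62896 + 1062425/2415792 = 151944716057/2415792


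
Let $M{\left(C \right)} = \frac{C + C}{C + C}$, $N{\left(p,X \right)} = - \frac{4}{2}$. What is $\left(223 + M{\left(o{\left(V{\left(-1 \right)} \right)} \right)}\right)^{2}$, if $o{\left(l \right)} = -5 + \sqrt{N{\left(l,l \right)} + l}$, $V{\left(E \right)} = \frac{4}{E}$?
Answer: $50176$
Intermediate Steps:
$N{\left(p,X \right)} = -2$ ($N{\left(p,X \right)} = \left(-4\right) \frac{1}{2} = -2$)
$o{\left(l \right)} = -5 + \sqrt{-2 + l}$
$M{\left(C \right)} = 1$ ($M{\left(C \right)} = \frac{2 C}{2 C} = 2 C \frac{1}{2 C} = 1$)
$\left(223 + M{\left(o{\left(V{\left(-1 \right)} \right)} \right)}\right)^{2} = \left(223 + 1\right)^{2} = 224^{2} = 50176$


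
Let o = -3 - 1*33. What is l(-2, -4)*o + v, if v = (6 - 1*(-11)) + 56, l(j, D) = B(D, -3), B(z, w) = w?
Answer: 181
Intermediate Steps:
l(j, D) = -3
v = 73 (v = (6 + 11) + 56 = 17 + 56 = 73)
o = -36 (o = -3 - 33 = -36)
l(-2, -4)*o + v = -3*(-36) + 73 = 108 + 73 = 181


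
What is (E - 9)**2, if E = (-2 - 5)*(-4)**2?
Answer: 14641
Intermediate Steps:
E = -112 (E = -7*16 = -112)
(E - 9)**2 = (-112 - 9)**2 = (-121)**2 = 14641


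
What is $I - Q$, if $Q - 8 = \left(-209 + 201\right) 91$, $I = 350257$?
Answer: $350977$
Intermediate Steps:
$Q = -720$ ($Q = 8 + \left(-209 + 201\right) 91 = 8 - 728 = -720$)
$I - Q = 350257 - -720 = 350257 + 720 = 350977$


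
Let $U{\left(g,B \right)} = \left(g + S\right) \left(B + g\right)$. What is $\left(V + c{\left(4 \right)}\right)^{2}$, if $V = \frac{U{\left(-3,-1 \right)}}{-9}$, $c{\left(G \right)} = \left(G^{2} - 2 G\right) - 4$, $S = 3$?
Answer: $16$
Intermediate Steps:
$c{\left(G \right)} = -4 + G^{2} - 2 G$
$U{\left(g,B \right)} = \left(3 + g\right) \left(B + g\right)$ ($U{\left(g,B \right)} = \left(g + 3\right) \left(B + g\right) = \left(3 + g\right) \left(B + g\right)$)
$V = 0$ ($V = \frac{\left(-3\right)^{2} + 3 \left(-1\right) + 3 \left(-3\right) - -3}{-9} = \left(9 - 3 - 9 + 3\right) \left(- \frac{1}{9}\right) = 0 \left(- \frac{1}{9}\right) = 0$)
$\left(V + c{\left(4 \right)}\right)^{2} = \left(0 - \left(12 - 16\right)\right)^{2} = \left(0 - -4\right)^{2} = \left(0 + 4\right)^{2} = 4^{2} = 16$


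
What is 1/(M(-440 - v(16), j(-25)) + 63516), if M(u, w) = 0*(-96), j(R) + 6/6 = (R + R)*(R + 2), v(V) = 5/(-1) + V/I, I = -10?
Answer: 1/63516 ≈ 1.5744e-5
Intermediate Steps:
v(V) = -5 - V/10 (v(V) = 5/(-1) + V/(-10) = 5*(-1) + V*(-⅒) = -5 - V/10)
j(R) = -1 + 2*R*(2 + R) (j(R) = -1 + (R + R)*(R + 2) = -1 + (2*R)*(2 + R) = -1 + 2*R*(2 + R))
M(u, w) = 0
1/(M(-440 - v(16), j(-25)) + 63516) = 1/(0 + 63516) = 1/63516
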